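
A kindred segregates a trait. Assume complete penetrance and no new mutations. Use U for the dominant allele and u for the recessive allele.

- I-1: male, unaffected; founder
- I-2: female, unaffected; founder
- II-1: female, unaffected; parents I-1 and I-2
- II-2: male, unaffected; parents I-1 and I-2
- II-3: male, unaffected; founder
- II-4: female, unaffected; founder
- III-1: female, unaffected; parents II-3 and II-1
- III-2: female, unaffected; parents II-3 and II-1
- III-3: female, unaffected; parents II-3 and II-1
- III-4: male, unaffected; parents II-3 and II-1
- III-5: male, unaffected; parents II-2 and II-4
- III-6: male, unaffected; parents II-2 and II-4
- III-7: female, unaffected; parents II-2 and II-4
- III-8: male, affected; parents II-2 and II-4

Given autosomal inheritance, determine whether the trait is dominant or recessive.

recessive

II-2 and II-4 are both unaffected yet have an affected child III-8. Under dominance, an affected child requires at least one affected parent, so the trait cannot be dominant.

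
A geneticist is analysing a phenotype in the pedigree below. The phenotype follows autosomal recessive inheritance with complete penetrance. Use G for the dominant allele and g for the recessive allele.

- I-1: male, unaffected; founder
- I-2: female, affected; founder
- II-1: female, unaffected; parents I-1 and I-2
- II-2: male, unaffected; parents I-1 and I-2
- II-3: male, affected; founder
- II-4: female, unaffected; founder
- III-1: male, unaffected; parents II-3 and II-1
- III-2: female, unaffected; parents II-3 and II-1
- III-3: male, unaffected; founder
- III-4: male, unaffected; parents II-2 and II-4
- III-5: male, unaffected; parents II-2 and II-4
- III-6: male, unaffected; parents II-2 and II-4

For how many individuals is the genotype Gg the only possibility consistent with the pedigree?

4

Obligate heterozygotes: II-1 is unaffected so carries G and received g from I-2 (gg), so II-1 is Gg; II-2 is unaffected so carries G and received g from I-2 (gg), so II-2 is Gg; III-1 is unaffected so carries G and received g from II-3 (gg), so III-1 is Gg; III-2 is unaffected so carries G and received g from II-3 (gg), so III-2 is Gg.
Every other individual is either homozygous by phenotype or has at least one consistent homozygous assignment, so the count is 4.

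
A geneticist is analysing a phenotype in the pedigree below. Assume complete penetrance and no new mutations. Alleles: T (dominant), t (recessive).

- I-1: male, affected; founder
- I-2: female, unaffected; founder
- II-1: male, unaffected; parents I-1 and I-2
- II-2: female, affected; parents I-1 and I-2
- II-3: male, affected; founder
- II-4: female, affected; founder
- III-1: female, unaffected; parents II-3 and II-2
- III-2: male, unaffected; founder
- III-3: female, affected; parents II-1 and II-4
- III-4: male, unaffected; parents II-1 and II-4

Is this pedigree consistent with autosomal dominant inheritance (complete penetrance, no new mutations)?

A consistent assignment under autosomal dominant exists: I-1 Tt, I-2 tt, II-1 tt, II-2 Tt, II-3 Tt, II-4 Tt, III-1 tt, III-2 tt, III-3 Tt, III-4 tt.
In this assignment every recorded phenotype matches its genotype and every non-founder's genotype is obtainable from its parents' genotypes, so the pedigree is consistent.

Yes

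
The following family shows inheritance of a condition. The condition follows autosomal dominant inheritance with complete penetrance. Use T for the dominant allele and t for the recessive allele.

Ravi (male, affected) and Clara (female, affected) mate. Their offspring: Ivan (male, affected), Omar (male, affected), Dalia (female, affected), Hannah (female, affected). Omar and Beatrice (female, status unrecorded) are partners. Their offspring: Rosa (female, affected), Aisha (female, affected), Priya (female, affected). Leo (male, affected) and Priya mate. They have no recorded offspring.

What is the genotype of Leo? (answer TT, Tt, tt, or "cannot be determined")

Leo's phenotype allows TT or Tt, and no parent or child forces a single allele at both positions; consistent genotype assignments exist with Leo as TT or Tt.

cannot be determined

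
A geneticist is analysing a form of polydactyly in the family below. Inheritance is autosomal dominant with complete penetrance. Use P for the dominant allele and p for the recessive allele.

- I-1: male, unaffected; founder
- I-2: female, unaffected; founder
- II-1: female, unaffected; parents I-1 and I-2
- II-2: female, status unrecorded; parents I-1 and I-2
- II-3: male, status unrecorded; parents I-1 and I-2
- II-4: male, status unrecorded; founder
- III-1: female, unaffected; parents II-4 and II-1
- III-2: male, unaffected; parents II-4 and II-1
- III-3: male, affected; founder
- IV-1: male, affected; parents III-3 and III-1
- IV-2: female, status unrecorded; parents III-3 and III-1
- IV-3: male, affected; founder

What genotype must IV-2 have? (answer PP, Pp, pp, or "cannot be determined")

IV-2's phenotype is unrecorded, and no parent or child forces a single allele at both positions; consistent genotype assignments exist with IV-2 as Pp or pp.

cannot be determined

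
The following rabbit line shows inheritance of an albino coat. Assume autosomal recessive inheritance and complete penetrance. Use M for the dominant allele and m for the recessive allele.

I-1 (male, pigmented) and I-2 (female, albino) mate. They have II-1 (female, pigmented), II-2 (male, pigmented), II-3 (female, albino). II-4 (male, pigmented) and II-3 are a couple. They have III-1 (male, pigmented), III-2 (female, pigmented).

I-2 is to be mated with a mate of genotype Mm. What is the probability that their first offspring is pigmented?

1/2

I-2 is albino, so I-2 is mm.
The cross gives 1/2 Mm : 1/2 mm, so P(offspring is pigmented) = 1/2.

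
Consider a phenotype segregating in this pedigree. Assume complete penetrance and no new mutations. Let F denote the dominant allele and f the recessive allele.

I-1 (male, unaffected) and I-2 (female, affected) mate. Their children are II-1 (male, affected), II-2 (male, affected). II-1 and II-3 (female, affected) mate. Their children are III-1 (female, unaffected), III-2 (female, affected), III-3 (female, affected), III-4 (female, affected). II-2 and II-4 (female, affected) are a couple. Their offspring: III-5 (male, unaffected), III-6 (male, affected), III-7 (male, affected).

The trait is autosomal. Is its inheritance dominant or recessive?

dominant

II-1 and II-3 are both affected yet have an unaffected child III-1. Under a recessive model two affected parents are homozygous and every child would be affected, so the trait cannot be recessive.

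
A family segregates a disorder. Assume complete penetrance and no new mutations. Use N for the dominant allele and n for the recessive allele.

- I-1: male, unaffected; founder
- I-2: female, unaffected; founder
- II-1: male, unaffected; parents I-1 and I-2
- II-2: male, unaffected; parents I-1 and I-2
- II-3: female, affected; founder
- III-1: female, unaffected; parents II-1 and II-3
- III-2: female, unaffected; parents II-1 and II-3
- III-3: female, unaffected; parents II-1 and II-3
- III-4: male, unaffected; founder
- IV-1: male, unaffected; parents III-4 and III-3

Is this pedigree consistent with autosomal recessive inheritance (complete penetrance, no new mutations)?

A consistent assignment under autosomal recessive exists: I-1 NN, I-2 NN, II-1 NN, II-2 NN, II-3 nn, III-1 Nn, III-2 Nn, III-3 Nn, III-4 NN, IV-1 NN.
In this assignment every recorded phenotype matches its genotype and every non-founder's genotype is obtainable from its parents' genotypes, so the pedigree is consistent.

Yes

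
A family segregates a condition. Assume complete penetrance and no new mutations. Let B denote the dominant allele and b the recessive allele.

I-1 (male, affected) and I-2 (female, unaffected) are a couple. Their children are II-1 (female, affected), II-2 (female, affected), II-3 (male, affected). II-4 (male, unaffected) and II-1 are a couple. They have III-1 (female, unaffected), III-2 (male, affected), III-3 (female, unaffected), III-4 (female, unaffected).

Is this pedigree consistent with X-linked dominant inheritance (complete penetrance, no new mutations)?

Under X-linked dominant, II-3 (affected, male) cannot arise from I-1 (affected) × I-2 (unaffected).

No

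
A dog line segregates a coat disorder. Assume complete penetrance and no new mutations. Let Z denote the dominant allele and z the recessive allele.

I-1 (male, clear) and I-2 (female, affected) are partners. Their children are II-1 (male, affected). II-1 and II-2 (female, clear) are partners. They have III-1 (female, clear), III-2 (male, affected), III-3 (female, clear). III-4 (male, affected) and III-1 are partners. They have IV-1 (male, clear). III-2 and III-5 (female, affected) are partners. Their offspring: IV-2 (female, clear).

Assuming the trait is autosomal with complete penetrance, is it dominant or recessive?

III-2 and III-5 are both affected yet have a clear child IV-2. Under a recessive model two affected parents are homozygous and every child would be affected, so the trait cannot be recessive.

dominant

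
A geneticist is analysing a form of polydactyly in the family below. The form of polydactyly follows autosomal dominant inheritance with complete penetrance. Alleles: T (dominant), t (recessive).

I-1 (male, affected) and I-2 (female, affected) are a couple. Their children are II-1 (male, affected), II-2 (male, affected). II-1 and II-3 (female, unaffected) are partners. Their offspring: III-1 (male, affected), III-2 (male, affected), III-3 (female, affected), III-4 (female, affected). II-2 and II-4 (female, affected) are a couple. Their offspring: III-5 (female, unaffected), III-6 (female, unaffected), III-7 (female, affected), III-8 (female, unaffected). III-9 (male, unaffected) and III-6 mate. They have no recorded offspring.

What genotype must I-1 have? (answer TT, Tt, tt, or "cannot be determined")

cannot be determined

I-1's phenotype allows TT or Tt, and no parent or child forces a single allele at both positions; consistent genotype assignments exist with I-1 as TT or Tt.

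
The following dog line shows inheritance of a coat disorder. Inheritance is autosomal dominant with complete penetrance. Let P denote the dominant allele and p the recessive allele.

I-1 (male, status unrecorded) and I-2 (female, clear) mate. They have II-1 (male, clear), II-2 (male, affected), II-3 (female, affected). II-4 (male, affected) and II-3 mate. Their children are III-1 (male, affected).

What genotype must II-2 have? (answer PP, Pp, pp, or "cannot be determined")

Pp

From phenotype alone, II-2 is PP or Pp.
II-2 is affected so carries P and received p from I-2 (pp), so II-2 is Pp.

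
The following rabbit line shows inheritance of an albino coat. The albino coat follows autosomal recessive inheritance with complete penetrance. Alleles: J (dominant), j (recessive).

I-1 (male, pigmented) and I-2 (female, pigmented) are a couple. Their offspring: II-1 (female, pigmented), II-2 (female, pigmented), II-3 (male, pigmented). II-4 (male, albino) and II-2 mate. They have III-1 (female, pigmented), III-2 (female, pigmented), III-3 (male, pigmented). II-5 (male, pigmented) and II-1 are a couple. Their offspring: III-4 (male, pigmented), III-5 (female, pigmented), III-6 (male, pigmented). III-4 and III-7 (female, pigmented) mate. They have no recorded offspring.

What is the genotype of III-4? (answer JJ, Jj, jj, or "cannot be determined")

III-4's phenotype allows JJ or Jj, and no parent or child forces a single allele at both positions; consistent genotype assignments exist with III-4 as JJ or Jj.

cannot be determined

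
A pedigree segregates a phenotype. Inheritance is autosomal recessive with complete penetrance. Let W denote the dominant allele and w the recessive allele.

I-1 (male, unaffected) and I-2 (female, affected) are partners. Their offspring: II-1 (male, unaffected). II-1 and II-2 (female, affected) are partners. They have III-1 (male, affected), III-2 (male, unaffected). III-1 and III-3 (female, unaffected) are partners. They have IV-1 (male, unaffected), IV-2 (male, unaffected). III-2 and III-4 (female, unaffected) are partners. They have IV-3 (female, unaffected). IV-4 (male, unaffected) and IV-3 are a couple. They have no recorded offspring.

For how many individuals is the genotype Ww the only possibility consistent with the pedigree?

Obligate heterozygotes: II-1 is unaffected so carries W and received w from I-2 (ww), so II-1 is Ww; III-2 is unaffected so carries W and received w from II-2 (ww), so III-2 is Ww; IV-1 is unaffected so carries W and received w from III-1 (ww), so IV-1 is Ww; IV-2 is unaffected so carries W and received w from III-1 (ww), so IV-2 is Ww.
Every other individual is either homozygous by phenotype or has at least one consistent homozygous assignment, so the count is 4.

4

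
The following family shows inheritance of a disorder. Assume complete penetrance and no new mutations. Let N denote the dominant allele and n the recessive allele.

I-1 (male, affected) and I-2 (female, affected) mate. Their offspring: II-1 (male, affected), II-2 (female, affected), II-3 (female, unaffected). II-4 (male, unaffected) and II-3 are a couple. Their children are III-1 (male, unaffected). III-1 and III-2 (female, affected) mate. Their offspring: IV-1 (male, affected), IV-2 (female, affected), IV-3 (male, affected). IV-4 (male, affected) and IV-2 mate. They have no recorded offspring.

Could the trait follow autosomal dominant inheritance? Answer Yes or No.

A consistent assignment under autosomal dominant exists: I-1 Nn, I-2 Nn, II-1 NN, II-2 NN, II-3 nn, II-4 nn, III-1 nn, III-2 NN, IV-1 Nn, IV-2 Nn, IV-3 Nn, IV-4 NN.
In this assignment every recorded phenotype matches its genotype and every non-founder's genotype is obtainable from its parents' genotypes, so the pedigree is consistent.

Yes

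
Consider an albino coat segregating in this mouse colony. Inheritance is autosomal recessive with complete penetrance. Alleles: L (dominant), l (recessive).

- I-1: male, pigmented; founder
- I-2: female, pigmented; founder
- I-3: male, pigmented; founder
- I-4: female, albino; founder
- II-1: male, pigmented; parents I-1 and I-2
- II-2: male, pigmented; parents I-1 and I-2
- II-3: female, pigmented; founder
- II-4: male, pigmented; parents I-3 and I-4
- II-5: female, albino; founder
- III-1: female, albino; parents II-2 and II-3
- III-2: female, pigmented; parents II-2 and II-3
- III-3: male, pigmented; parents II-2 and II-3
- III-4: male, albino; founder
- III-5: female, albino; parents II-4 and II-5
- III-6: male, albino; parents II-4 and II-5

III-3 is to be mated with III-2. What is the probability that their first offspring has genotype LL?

II-2 is pigmented so carries L and passed l to III-1 (ll), so II-2 is Ll.
II-3 is pigmented so carries L and passed l to III-1 (ll), so II-3 is Ll.
III-3 is a pigmented offspring of II-2 (Ll) × II-3 (Ll), whose cross gives 1/4 LL : 1/2 Ll : 1/4 ll; conditioning on being pigmented, III-3 is LL with probability 1/3, Ll with probability 2/3.
III-2 is a pigmented offspring of II-2 (Ll) × II-3 (Ll), whose cross gives 1/4 LL : 1/2 Ll : 1/4 ll; conditioning on being pigmented, III-2 is LL with probability 1/3, Ll with probability 2/3.
Summing over parental genotype combinations, P(offspring has genotype LL) = 1/9·1 + 2/9·1/2 + 2/9·1/2 + 4/9·1/4 = 4/9.

4/9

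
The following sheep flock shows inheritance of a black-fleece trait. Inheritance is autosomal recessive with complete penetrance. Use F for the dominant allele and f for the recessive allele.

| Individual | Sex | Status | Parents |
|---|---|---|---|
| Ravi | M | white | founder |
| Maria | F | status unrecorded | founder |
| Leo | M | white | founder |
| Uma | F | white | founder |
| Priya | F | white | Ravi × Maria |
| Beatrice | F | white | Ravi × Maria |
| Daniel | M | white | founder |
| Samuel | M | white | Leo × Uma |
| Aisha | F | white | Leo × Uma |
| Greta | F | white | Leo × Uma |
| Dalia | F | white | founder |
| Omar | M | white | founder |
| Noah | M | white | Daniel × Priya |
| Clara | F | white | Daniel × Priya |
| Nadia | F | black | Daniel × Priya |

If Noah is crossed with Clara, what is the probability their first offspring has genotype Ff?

4/9

Daniel is white so carries F and passed f to Nadia (ff), so Daniel is Ff.
Priya is white so carries F and passed f to Nadia (ff), so Priya is Ff.
Noah is a white offspring of Daniel (Ff) × Priya (Ff), whose cross gives 1/4 FF : 1/2 Ff : 1/4 ff; conditioning on being white, Noah is FF with probability 1/3, Ff with probability 2/3.
Clara is a white offspring of Daniel (Ff) × Priya (Ff), whose cross gives 1/4 FF : 1/2 Ff : 1/4 ff; conditioning on being white, Clara is FF with probability 1/3, Ff with probability 2/3.
Summing over parental genotype combinations, P(offspring has genotype Ff) = 2/9·1/2 + 2/9·1/2 + 4/9·1/2 = 4/9.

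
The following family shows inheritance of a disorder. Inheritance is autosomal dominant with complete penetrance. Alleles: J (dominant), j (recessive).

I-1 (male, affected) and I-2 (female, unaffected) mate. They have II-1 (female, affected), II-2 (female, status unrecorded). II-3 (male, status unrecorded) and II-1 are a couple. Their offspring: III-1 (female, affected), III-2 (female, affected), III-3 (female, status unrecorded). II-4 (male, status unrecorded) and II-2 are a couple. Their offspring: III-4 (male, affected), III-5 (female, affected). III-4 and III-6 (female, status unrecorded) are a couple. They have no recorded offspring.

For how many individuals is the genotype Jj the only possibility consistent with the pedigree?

Obligate heterozygotes: II-1 is affected so carries J and received j from I-2 (jj), so II-1 is Jj.
Every other individual is either homozygous by phenotype or has at least one consistent homozygous assignment, so the count is 1.

1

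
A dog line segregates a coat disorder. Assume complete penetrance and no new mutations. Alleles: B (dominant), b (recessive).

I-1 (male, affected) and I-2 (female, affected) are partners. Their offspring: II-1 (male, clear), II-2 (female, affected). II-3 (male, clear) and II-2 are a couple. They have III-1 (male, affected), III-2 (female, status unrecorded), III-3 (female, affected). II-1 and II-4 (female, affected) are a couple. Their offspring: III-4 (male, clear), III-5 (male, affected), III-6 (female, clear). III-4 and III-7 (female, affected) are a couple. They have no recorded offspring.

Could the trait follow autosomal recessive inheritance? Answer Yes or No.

No

Under autosomal recessive, II-1 (clear, male) cannot arise from I-1 (affected) × I-2 (affected).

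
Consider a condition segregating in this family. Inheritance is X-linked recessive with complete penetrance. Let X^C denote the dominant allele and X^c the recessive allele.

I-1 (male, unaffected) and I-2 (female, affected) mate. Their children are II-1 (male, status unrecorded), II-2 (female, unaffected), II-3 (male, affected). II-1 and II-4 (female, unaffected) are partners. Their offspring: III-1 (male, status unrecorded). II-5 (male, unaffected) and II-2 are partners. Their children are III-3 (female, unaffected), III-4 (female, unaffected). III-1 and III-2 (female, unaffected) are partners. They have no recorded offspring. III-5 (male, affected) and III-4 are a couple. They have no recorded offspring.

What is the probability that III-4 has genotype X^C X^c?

II-5 is unaffected, so II-5 is X^C Y.
II-2 is unaffected so carries C and received c from I-2 (X^c X^c), so II-2 is X^C X^c.
Their cross gives offspring ratios 1/2 X^C X^C : 1/2 X^C X^c. Conditioning on III-4 being unaffected, P(X^C X^c) = 1/2 / 1 = 1/2.

1/2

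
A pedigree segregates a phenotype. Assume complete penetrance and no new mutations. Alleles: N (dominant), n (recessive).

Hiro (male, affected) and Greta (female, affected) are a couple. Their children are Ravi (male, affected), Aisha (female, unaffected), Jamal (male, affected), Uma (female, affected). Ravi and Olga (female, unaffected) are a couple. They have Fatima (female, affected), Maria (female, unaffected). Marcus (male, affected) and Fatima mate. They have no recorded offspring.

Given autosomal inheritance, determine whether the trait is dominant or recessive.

dominant

Hiro and Greta are both affected yet have an unaffected child Aisha. Under a recessive model two affected parents are homozygous and every child would be affected, so the trait cannot be recessive.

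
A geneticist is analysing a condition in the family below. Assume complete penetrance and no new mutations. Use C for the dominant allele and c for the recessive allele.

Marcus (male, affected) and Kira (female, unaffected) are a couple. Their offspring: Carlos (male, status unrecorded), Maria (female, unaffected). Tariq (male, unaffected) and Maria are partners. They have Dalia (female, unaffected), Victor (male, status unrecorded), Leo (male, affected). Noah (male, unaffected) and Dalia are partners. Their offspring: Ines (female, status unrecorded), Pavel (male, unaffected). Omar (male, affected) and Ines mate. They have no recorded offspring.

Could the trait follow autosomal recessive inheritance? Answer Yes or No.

Yes

A consistent assignment under autosomal recessive exists: Marcus cc, Kira CC, Carlos Cc, Maria Cc, Tariq Cc, Dalia CC, Victor CC, Leo cc, Noah CC, Ines CC, Pavel CC, Omar cc.
In this assignment every recorded phenotype matches its genotype and every non-founder's genotype is obtainable from its parents' genotypes, so the pedigree is consistent.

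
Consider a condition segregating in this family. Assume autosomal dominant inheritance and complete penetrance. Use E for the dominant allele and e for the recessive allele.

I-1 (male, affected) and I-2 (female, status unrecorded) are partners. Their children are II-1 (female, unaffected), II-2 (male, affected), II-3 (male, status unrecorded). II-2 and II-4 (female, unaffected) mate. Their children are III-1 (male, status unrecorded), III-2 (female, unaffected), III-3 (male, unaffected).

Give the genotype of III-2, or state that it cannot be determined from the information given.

III-2 is unaffected, so III-2 is ee.

ee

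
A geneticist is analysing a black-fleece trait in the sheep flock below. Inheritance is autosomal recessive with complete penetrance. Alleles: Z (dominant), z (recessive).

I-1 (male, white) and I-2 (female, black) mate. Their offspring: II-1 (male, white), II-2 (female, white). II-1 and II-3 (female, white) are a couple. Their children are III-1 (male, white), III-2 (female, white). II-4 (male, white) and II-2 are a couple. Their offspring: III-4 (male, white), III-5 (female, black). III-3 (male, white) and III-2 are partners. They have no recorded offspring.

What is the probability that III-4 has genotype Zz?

II-4 is white so carries Z and passed z to III-5 (zz), so II-4 is Zz.
II-2 is white so carries Z and received z from I-2 (zz), so II-2 is Zz.
Their cross gives offspring ratios 1/4 ZZ : 1/2 Zz : 1/4 zz. Conditioning on III-4 being white, P(Zz) = 1/2 / 3/4 = 2/3.

2/3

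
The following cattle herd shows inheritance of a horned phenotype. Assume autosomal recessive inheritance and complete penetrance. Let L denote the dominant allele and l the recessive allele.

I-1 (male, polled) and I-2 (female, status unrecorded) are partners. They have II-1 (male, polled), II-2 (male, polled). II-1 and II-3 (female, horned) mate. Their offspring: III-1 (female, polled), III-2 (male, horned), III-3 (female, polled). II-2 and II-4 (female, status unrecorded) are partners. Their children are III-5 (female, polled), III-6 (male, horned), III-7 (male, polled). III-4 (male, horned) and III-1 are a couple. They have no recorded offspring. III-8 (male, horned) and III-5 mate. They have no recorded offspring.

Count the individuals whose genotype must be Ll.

4

Obligate heterozygotes: II-1 is polled so carries L and passed l to III-2 (ll), so II-1 is Ll; II-2 is polled so carries L and passed l to III-6 (ll), so II-2 is Ll; III-1 is polled so carries L and received l from II-3 (ll), so III-1 is Ll; III-3 is polled so carries L and received l from II-3 (ll), so III-3 is Ll.
Every other individual is either homozygous by phenotype or has at least one consistent homozygous assignment, so the count is 4.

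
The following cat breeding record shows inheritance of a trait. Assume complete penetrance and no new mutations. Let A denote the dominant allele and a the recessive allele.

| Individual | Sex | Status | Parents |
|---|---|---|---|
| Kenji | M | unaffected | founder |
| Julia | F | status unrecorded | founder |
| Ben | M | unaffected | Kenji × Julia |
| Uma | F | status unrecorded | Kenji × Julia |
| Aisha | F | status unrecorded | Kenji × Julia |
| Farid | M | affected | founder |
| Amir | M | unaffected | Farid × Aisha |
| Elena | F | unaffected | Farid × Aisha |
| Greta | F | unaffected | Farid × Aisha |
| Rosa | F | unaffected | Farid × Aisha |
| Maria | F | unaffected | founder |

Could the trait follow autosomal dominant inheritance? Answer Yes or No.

Yes

A consistent assignment under autosomal dominant exists: Kenji aa, Julia Aa, Ben aa, Uma Aa, Aisha Aa, Farid Aa, Amir aa, Elena aa, Greta aa, Rosa aa, Maria aa.
In this assignment every recorded phenotype matches its genotype and every non-founder's genotype is obtainable from its parents' genotypes, so the pedigree is consistent.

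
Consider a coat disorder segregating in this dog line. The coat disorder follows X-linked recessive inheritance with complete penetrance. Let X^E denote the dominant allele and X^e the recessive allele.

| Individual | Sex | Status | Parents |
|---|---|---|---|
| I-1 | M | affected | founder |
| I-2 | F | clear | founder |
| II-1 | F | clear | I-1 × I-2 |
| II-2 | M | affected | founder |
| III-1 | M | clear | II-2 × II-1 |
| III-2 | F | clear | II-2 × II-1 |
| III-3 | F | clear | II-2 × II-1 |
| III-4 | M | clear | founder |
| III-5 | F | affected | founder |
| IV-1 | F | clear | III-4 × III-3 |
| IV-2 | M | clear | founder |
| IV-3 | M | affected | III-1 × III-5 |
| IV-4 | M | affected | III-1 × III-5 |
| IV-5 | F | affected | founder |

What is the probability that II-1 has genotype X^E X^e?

1

II-1 is clear so carries E and received e from I-1 (X^e Y), so II-1 is X^E X^e, giving P(X^E X^e) = 1.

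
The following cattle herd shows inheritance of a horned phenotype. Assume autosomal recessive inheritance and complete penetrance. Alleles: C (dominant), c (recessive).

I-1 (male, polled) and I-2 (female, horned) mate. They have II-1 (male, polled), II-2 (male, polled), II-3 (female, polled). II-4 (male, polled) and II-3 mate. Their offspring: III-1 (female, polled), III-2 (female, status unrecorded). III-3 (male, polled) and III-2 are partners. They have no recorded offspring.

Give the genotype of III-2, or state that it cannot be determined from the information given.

III-2's phenotype is unrecorded, and no parent or child forces a single allele at both positions; consistent genotype assignments exist with III-2 as CC or Cc or cc.

cannot be determined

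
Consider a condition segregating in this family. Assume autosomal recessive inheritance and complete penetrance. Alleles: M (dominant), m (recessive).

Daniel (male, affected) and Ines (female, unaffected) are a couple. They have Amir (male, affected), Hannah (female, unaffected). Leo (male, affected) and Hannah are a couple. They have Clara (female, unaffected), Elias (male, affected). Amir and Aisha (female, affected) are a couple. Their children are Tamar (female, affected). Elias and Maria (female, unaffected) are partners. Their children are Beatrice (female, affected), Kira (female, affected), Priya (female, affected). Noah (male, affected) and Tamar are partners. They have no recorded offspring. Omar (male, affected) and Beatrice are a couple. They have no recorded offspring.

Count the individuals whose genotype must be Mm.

Obligate heterozygotes: Ines is unaffected so carries M and passed m to Amir (mm), so Ines is Mm; Hannah is unaffected so carries M and received m from Daniel (mm), so Hannah is Mm; Clara is unaffected so carries M and received m from Leo (mm), so Clara is Mm; Maria is unaffected so carries M and passed m to Beatrice (mm), so Maria is Mm.
Every other individual is either homozygous by phenotype or has at least one consistent homozygous assignment, so the count is 4.

4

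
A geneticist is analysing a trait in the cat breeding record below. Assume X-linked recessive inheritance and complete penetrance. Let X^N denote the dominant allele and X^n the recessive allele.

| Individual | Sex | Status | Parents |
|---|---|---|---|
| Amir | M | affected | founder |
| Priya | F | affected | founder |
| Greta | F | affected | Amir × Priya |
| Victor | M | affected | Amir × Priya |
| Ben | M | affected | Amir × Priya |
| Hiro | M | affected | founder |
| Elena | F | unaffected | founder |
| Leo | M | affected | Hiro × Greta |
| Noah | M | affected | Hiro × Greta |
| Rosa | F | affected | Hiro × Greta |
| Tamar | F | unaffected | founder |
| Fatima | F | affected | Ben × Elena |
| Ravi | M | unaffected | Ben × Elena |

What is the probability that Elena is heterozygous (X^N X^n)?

1

Elena is unaffected so carries N and passed n to Fatima (X^n X^n), so Elena is X^N X^n, giving P(X^N X^n) = 1.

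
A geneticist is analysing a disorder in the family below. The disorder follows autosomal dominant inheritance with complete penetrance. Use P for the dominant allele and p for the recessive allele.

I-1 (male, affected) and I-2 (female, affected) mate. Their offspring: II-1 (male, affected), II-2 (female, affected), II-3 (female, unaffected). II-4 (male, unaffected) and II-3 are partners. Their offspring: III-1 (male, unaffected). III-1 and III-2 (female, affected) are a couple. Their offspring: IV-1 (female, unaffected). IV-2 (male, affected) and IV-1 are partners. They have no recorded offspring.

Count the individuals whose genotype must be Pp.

3

Obligate heterozygotes: I-1 is affected so carries P and passed p to II-3 (pp), so I-1 is Pp; I-2 is affected so carries P and passed p to II-3 (pp), so I-2 is Pp; III-2 is affected so carries P and passed p to IV-1 (pp), so III-2 is Pp.
Every other individual is either homozygous by phenotype or has at least one consistent homozygous assignment, so the count is 3.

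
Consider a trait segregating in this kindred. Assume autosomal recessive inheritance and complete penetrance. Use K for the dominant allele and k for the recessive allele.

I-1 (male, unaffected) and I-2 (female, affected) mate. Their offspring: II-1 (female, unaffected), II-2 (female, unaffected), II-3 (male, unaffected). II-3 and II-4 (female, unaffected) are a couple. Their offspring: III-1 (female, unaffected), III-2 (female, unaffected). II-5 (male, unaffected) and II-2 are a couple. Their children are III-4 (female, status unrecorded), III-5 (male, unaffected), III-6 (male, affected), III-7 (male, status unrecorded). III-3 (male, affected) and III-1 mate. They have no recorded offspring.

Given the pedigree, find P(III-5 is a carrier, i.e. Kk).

2/3

II-5 is unaffected so carries K and passed k to III-6 (kk), so II-5 is Kk.
II-2 is unaffected so carries K and received k from I-2 (kk), so II-2 is Kk.
Their cross gives offspring ratios 1/4 KK : 1/2 Kk : 1/4 kk. Conditioning on III-5 being unaffected, P(Kk) = 1/2 / 3/4 = 2/3.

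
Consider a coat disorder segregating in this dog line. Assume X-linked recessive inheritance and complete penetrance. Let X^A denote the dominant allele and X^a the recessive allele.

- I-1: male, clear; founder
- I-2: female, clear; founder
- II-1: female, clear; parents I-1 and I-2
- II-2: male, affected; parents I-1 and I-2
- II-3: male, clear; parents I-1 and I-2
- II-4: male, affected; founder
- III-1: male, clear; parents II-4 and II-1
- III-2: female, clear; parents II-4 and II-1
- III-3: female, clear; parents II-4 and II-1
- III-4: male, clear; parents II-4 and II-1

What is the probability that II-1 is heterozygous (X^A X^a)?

I-1 is clear, so I-1 is X^A Y.
I-2 is clear so carries A and passed a to II-2 (X^a Y), so I-2 is X^A X^a.
Their cross gives offspring ratios 1/2 X^A X^A : 1/2 X^A X^a. Conditioning on II-1 being clear, P(X^A X^a) = 1/2 / 1 = 1/2 before taking II-1's own offspring into account.
II-4 is affected, so II-4 is X^a Y.
Now use II-1's offspring. Probability of each recorded status — clear son III-1: 1/2 if II-1 is X^A X^a, 1 if X^A X^A; clear daughter III-2: 1/2 if II-1 is X^A X^a, 1 if X^A X^A; clear daughter III-3: 1/2 if II-1 is X^A X^a, 1 if X^A X^A; clear son III-4: 1/2 if II-1 is X^A X^a, 1 if X^A X^A.
Bayes: P(X^A X^a) = 1/2·1/16 / (1/2·1/16 + 1/2·1) = 1/17.

1/17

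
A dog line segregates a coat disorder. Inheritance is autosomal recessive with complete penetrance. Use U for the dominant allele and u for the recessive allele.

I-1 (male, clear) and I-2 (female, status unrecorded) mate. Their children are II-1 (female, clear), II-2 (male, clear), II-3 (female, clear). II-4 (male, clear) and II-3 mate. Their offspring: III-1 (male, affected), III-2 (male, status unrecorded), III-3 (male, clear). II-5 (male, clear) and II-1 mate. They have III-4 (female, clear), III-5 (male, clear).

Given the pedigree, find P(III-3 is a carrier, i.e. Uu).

2/3

II-4 is clear so carries U and passed u to III-1 (uu), so II-4 is Uu.
II-3 is clear so carries U and passed u to III-1 (uu), so II-3 is Uu.
Their cross gives offspring ratios 1/4 UU : 1/2 Uu : 1/4 uu. Conditioning on III-3 being clear, P(Uu) = 1/2 / 3/4 = 2/3.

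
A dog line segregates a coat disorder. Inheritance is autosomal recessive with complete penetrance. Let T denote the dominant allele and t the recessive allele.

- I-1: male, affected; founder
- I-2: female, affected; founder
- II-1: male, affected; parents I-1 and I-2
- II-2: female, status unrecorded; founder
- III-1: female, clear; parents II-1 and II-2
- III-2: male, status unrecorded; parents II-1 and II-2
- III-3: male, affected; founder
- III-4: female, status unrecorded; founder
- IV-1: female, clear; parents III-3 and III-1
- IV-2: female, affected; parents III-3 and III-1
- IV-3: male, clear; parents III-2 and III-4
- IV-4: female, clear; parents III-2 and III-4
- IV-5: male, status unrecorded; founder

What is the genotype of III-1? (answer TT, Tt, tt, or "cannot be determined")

Tt

From phenotype alone, III-1 is TT or Tt.
III-1 is clear so carries T and received t from II-1 (tt), so III-1 is Tt.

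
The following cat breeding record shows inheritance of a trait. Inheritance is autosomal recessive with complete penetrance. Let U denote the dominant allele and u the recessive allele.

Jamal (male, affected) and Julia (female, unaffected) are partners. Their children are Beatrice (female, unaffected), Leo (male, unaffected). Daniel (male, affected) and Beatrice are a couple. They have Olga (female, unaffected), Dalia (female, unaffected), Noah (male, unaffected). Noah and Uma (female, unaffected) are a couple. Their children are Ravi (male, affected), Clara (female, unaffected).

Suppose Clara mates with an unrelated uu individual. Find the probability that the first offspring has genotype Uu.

Noah is unaffected so carries U and received u from Daniel (uu), so Noah is Uu.
Uma is unaffected so carries U and passed u to Ravi (uu), so Uma is Uu.
Clara is an unaffected offspring of Noah (Uu) × Uma (Uu), whose cross gives 1/4 UU : 1/2 Uu : 1/4 uu; conditioning on being unaffected, Clara is UU with probability 1/3, Uu with probability 2/3.
Summing over parental genotype combinations, P(offspring has genotype Uu) = 1/3·1 + 2/3·1/2 = 2/3.

2/3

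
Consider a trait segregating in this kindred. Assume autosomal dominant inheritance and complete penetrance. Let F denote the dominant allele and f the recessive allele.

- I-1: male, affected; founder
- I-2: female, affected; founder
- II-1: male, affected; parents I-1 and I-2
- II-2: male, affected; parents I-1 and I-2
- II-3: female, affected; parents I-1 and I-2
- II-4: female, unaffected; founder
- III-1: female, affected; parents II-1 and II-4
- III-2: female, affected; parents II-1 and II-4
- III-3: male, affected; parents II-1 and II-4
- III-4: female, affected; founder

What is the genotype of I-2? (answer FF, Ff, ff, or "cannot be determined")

I-2's phenotype allows FF or Ff, and no parent or child forces a single allele at both positions; consistent genotype assignments exist with I-2 as FF or Ff.

cannot be determined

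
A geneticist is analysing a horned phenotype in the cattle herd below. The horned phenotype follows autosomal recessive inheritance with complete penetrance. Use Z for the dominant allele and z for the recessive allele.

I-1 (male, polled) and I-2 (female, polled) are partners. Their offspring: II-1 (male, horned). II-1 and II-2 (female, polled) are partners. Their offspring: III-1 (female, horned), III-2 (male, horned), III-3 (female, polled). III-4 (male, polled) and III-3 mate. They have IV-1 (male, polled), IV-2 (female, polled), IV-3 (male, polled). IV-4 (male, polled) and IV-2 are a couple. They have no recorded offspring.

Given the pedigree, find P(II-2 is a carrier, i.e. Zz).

1

II-2 is polled so carries Z and passed z to III-1 (zz), so II-2 is Zz, giving P(Zz) = 1.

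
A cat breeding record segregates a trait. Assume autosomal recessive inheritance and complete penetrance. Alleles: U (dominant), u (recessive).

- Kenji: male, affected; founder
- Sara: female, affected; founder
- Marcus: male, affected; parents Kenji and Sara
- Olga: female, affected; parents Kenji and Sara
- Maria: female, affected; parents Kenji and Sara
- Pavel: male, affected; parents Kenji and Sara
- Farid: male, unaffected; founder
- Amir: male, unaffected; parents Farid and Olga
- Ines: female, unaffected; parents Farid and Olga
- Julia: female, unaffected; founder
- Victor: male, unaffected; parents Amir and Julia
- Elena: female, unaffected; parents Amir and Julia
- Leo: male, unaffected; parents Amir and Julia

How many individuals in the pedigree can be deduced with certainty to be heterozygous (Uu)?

2

Obligate heterozygotes: Amir is unaffected so carries U and received u from Olga (uu), so Amir is Uu; Ines is unaffected so carries U and received u from Olga (uu), so Ines is Uu.
Every other individual is either homozygous by phenotype or has at least one consistent homozygous assignment, so the count is 2.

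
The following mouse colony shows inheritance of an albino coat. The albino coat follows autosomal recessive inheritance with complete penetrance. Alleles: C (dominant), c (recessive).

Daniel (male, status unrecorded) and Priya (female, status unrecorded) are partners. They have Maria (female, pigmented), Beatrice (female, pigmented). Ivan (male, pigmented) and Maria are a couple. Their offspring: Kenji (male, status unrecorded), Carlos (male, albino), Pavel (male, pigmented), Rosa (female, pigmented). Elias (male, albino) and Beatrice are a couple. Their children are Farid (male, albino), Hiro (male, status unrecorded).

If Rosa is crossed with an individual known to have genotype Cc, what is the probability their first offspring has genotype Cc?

Ivan is pigmented so carries C and passed c to Carlos (cc), so Ivan is Cc.
Maria is pigmented so carries C and passed c to Carlos (cc), so Maria is Cc.
Rosa is a pigmented offspring of Ivan (Cc) × Maria (Cc), whose cross gives 1/4 CC : 1/2 Cc : 1/4 cc; conditioning on being pigmented, Rosa is CC with probability 1/3, Cc with probability 2/3.
Summing over parental genotype combinations, P(offspring has genotype Cc) = 1/3·1/2 + 2/3·1/2 = 1/2.

1/2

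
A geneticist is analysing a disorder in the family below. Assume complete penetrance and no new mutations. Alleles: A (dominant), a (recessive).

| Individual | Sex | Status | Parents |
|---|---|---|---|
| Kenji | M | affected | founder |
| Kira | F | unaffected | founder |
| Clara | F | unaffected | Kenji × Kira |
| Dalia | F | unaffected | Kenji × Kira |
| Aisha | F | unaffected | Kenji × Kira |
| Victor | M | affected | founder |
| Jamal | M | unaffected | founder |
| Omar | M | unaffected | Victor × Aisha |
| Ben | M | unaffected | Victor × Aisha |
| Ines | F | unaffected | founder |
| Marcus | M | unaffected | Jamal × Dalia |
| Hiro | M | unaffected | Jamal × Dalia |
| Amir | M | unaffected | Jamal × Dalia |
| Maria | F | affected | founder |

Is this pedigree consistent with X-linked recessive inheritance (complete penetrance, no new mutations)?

A consistent assignment under X-linked recessive exists: Kenji X^a Y, Kira X^A X^A, Clara X^A X^a, Dalia X^A X^a, Aisha X^A X^a, Victor X^a Y, Jamal X^A Y, Omar X^A Y, Ben X^A Y, Ines X^A X^A, Marcus X^A Y, Hiro X^A Y, Amir X^A Y, Maria X^a X^a.
In this assignment every recorded phenotype matches its genotype and every non-founder's genotype is obtainable from its parents' genotypes, so the pedigree is consistent.

Yes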